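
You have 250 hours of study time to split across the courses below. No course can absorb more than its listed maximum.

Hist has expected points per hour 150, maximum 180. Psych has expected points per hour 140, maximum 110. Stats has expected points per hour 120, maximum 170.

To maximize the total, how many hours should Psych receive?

Order the courses by expected points per hour: Hist 150 > Psych 140 > Stats 120.
Give Hist 180 to hit its cap of 180 ; 70 left.
Psych: +70 (room for 110) → 70. Pool exhausted.

70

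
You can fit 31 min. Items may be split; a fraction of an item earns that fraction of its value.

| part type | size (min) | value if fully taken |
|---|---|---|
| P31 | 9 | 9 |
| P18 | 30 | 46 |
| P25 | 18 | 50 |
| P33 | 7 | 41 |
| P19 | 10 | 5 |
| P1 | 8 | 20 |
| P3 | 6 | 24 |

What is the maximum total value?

115

Sort by value density: P33 41/7≈5.86, P3 24/6≈4, P25 50/18≈2.78, P1 20/8≈2.5, P18 46/30≈1.53, P31 9/9≈1, P19 5/10≈0.5.
P33: take in full, 7 min for value 41 ; 24 left.
Take all of P3 (6 min, value 24) ; 18 min left.
All 18 min of P25 fit (value 50) ; 0 remain.
Total value = 115.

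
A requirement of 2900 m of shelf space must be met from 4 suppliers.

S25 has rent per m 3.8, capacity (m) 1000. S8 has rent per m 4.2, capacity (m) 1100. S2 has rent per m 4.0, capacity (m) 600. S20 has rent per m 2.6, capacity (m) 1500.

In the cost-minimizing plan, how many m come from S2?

400

Use suppliers in increasing cost order.
S20 at 2.6: take all 1500 m → 1400 still needed.
Take 1000 from S25 at 3.8 → need 400 more.
S2 (4.0): take the remaining 400 → done.
S8: unused.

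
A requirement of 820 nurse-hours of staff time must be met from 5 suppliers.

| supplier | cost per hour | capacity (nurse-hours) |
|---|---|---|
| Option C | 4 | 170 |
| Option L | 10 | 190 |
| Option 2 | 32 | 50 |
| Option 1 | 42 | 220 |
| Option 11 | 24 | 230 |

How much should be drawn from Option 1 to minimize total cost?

Cheapest first:
Option C at 4: take all 170 nurse-hours → 650 still needed.
Option L at 10: take all 190 nurse-hours → 460 still needed.
Take 230 from Option 11 at 24 → need 230 more.
Take 50 from Option 2 at 32 → need 180 more.
Option 1 at 42: take 180 of its 220 → requirement met.

180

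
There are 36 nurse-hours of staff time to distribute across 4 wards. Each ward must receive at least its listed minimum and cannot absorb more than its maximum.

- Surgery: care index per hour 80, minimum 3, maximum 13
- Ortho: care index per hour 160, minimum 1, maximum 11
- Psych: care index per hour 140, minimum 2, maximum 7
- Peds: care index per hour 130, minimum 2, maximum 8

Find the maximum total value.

Meeting every minimum uses 3+1+2+2 = 8 nurse-hours, leaving 28.
Rank by care index per hour: Ortho 160 > Psych 140 > Peds 130 > Surgery 80.
Ortho: +10 to 11 (cap) — 18 left.
Psych: +5 to 7 (cap) — 13 left.
Peds: +6 to 8 (cap) — 7 left.
Surgery has room for 10 more but only 7 remain, so it gets 10.
Total = 80×10 + 160×11 + 140×7 + 130×8 = 4580.

4580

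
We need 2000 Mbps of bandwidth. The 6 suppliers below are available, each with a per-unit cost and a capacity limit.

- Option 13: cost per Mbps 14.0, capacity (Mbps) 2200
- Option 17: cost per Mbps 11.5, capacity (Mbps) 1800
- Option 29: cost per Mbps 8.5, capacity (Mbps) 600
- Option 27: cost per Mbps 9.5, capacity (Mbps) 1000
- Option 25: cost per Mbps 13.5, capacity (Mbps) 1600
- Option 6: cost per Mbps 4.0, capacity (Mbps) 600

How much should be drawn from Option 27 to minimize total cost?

Fill from the cheapest supplier first.
Take 600 from Option 6 at 4.0 — need 1400 more.
Take 600 from Option 29 at 8.5 — need 800 more.
Option 27 at 9.5: take 800 of its 1000 — requirement met.
Option 17, Option 25, Option 13: unused.

800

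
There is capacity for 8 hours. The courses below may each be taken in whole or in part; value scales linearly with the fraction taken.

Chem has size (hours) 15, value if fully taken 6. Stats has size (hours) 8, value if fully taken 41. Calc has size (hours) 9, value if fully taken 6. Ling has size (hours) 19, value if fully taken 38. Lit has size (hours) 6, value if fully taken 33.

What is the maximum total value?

Sort by value density: Lit 33/6≈5.5, Stats 41/8≈5.12, Ling 38/19≈2, Calc 6/9≈0.667, Chem 6/15≈0.4.
Take all of Lit (6 hours, value 33) — 2 hours left.
2 hours left: a 2/8 share of Stats gives 41×2/8 = 10.25.
Total value = 43.25.

43.25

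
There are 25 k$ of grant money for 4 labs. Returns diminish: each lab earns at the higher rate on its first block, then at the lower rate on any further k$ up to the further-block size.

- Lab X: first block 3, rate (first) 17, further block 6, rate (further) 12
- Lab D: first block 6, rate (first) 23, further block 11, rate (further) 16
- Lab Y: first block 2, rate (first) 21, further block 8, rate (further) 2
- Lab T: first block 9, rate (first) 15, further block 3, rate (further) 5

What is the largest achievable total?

452

Rank every tier by rate: Lab D/T1 23 > Lab Y/T1 21 > Lab X/T1 17 > Lab D/T2 16 > Lab T/T1 15 > Lab X/T2 12 > Lab T/T2 5 > Lab Y/T2 2.
Lab D/T1 (23): +6 — 19 left.
Fill Lab Y T1 block (2 at 21) — 17 left.
Lab X T1 at 17: fill all 3 — 14 left.
Fill Lab D T2 block (11 at 16) — 3 left.
3 remain; put them into Lab T T1 at 15.
Total = 23×6 + 21×2 + 17×3 + 16×11 + 15×3 = 452.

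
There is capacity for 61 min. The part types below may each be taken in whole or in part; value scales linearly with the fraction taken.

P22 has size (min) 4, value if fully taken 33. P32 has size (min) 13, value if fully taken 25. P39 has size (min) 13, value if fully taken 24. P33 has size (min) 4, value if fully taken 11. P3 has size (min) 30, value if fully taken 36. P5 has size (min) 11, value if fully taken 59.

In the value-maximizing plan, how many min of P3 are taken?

Rank by value-to-size ratio: P22 33/4≈8.25, P5 59/11≈5.36, P33 11/4≈2.75, P32 25/13≈1.92, P39 24/13≈1.85, P3 36/30≈1.2.
All 4 min of P22 fit (value 33) ; 57 remain.
All 11 min of P5 fit (value 59) ; 46 remain.
All 4 min of P33 fit (value 11) ; 42 remain.
All 13 min of P32 fit (value 25) ; 29 remain.
P39: take in full, 13 min for value 24 ; 16 left.
Fill the last 16 min with part of P3: 16/30 of it earns 19.2.

16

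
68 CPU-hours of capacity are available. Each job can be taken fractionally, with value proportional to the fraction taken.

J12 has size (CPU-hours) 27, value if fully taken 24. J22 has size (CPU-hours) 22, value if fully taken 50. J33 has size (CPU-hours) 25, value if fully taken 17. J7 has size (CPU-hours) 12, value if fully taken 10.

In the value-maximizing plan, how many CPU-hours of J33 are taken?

Rank by value-to-size ratio: J22 50/22≈2.27, J12 24/27≈0.889, J7 10/12≈0.833, J33 17/25≈0.68.
J22: take in full, 22 CPU-hours for value 50 — 46 left.
All 27 CPU-hours of J12 fit (value 24) — 19 remain.
Take all of J7 (12 CPU-hours, value 10) — 7 CPU-hours left.
Only 7 CPU-hours remain; take 7/25 of J33 for value 17×7/25 = 4.76.

7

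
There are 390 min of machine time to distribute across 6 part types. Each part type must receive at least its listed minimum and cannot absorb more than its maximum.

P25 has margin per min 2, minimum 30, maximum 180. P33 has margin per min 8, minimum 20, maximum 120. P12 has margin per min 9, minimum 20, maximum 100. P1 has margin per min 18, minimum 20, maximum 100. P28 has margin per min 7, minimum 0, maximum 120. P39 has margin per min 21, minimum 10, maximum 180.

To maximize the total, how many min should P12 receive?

60

Meeting every minimum uses 30+20+20+20+0+10 = 100 min, leaving 290.
Highest margin per min first: P39 21 > P1 18 > P12 9 > P33 8 > P28 7 > P25 2.
P39 takes 170 more to reach its cap of 180 ; 120 left.
P1: +80 to 100 (cap) ; 40 left.
Only 40 left; P12 takes them to reach 60.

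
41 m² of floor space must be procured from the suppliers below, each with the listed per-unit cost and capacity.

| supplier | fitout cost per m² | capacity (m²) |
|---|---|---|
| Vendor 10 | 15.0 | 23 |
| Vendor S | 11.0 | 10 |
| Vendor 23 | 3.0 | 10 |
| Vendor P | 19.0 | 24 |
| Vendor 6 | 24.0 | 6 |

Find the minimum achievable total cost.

Use suppliers in increasing cost order.
Vendor 23 (3.0): use full 10 → 31 m² to go.
Vendor S (11.0): use full 10 → 21 m² to go.
Vendor 10 at 15.0: take 21 of its 23 → requirement met.
Vendor P, Vendor 6: unused.
Cost = 10×3.0 + 10×11.0 + 21×15.0 = 455.

455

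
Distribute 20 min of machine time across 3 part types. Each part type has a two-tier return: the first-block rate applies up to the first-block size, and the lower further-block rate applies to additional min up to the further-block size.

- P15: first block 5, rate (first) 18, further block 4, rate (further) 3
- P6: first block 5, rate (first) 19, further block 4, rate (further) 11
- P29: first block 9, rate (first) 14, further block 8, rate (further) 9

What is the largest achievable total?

322

Treat each block as its own option and order by rate: P6/first 19 > P15/first 18 > P29/first 14 > P6/second 11 > P29/second 9 > P15/second 3.
Fill P6 first block (5 at 19) → 15 left.
Fill P15 first block (5 at 18) → 10 left.
P29/first (14): +9 → 1 left.
P6 second at 11: only 1 left, fill 1.
Total = 19×5 + 18×5 + 14×9 + 11×1 = 322.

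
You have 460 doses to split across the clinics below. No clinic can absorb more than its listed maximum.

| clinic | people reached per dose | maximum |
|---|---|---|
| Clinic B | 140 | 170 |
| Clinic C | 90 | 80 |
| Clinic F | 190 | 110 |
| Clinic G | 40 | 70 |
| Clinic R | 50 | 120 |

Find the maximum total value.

Highest people reached per dose first: Clinic F 190 > Clinic B 140 > Clinic C 90 > Clinic R 50 > Clinic G 40.
Clinic F takes 110 to reach its cap of 110 ; 350 left.
Clinic B: +170 to 170 (cap) ; 180 left.
Give Clinic C 80 to hit its cap of 80 ; 100 left.
Only 100 left; Clinic R takes them to reach 100.
Total = 140×170 + 90×80 + 190×110 + 50×100 = 56900.

56900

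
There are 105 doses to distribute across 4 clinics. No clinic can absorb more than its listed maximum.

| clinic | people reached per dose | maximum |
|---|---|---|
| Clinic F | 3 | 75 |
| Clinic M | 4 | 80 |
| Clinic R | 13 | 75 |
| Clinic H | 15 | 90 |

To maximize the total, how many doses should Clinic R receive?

Rank by people reached per dose: Clinic H 15 > Clinic R 13 > Clinic M 4 > Clinic F 3.
Clinic H takes 90 to reach its cap of 90 — 15 left.
Clinic R has room for 75 but only 15 remain, so it gets 15.

15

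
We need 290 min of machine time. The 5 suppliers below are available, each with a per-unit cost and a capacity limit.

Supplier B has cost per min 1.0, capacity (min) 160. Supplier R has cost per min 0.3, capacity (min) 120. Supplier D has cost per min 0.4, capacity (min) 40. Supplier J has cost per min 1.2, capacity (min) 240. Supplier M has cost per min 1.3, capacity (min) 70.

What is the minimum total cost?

Use suppliers in increasing cost order.
Supplier R at 0.3: take all 120 min → 170 still needed.
Supplier D at 0.4: take all 40 min → 130 still needed.
Take 130 from Supplier B at 1.0 to finish.
Supplier J, Supplier M: unused.
Cost = 120×0.3 + 40×0.4 + 130×1.0 = 182.

182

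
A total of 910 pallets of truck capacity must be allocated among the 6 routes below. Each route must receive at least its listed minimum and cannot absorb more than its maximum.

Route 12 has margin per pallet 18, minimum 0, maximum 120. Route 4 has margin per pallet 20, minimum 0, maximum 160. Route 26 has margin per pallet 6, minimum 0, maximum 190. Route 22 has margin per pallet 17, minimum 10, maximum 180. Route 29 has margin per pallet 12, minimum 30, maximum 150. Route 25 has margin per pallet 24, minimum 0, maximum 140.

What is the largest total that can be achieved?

14540

Meeting every minimum uses 0+0+0+10+30+0 = 40 pallets, leaving 870.
Highest margin per pallet first: Route 25 24 > Route 4 20 > Route 12 18 > Route 22 17 > Route 29 12 > Route 26 6.
Route 25: +140 to 140 (cap) — 730 left.
Route 4 takes 160 more to reach its cap of 160 — 570 left.
Route 12: +120 to 120 (cap) — 450 left.
Route 22 takes 170 more to reach its cap of 180 — 280 left.
Route 29 takes 120 more to reach its cap of 150 — 160 left.
Route 26 has room for 190 more but only 160 remain, so it gets 160.
Total = 18×120 + 20×160 + 6×160 + 17×180 + 12×150 + 24×140 = 14540.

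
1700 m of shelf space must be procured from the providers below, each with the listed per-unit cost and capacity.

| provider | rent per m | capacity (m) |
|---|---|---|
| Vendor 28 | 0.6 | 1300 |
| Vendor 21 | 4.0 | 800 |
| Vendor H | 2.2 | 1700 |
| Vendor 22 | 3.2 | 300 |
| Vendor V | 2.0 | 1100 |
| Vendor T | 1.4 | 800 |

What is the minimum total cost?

Use providers in increasing cost order.
Vendor 28 at 0.6: take all 1300 m ; 400 still needed.
Take 400 from Vendor T at 1.4 to finish.
Vendor V, Vendor H, Vendor 22, Vendor 21: unused.
Cost = 1300×0.6 + 400×1.4 = 1340.

1340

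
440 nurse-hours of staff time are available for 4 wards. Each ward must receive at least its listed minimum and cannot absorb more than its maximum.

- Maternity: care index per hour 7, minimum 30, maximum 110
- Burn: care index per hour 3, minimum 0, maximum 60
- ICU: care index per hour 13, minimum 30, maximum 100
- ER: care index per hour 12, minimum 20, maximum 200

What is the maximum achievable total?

Meeting every minimum uses 30+0+30+20 = 80 nurse-hours, leaving 360.
Highest care index per hour first: ICU 13 > ER 12 > Maternity 7 > Burn 3.
ICU takes 70 more to reach its cap of 100 → 290 left.
Give ER 180 more to hit its cap of 200 → 110 left.
Maternity takes 80 more to reach its cap of 110 → 30 left.
Burn has room for 60 more but only 30 remain, so it gets 30.
Total = 7×110 + 3×30 + 13×100 + 12×200 = 4560.

4560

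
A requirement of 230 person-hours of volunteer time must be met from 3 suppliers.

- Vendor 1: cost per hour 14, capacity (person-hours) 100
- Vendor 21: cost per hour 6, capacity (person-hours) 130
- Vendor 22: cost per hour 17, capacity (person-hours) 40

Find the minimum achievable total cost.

2180

Fill from the cheapest supplier first.
Vendor 21 (6): use full 130 — 100 person-hours to go.
Vendor 1 (14): use full 100 — 0 person-hours to go.
Vendor 22: unused.
Cost = 130×6 + 100×14 = 2180.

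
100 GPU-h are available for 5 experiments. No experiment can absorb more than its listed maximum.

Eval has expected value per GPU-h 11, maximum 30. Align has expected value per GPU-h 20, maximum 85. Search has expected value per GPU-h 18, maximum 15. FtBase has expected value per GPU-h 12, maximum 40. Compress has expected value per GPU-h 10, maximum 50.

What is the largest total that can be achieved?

Order the experiments by expected value per GPU-h: Align 20 > Search 18 > FtBase 12 > Eval 11 > Compress 10.
Align: +85 to 85 (cap) — 15 left.
Search takes 15 to reach its cap of 15 — 0 left.
Total = 20×85 + 18×15 = 1970.

1970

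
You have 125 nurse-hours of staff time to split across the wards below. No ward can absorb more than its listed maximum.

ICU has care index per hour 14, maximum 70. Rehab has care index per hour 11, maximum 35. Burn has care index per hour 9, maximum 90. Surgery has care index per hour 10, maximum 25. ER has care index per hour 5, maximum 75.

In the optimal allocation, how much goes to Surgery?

Highest care index per hour first: ICU 14 > Rehab 11 > Surgery 10 > Burn 9 > ER 5.
ICU takes 70 to reach its cap of 70 → 55 left.
Rehab takes 35 to reach its cap of 35 → 20 left.
Surgery has room for 25 but only 20 remain, so it gets 20.

20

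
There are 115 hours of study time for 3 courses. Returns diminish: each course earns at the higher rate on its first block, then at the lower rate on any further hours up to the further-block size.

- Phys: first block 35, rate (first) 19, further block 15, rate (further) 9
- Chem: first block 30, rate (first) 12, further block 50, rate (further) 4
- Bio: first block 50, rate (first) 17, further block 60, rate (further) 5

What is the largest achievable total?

Rank every tier by rate: Phys/T1 19 > Bio/T1 17 > Chem/T1 12 > Phys/T2 9 > Bio/T2 5 > Chem/T2 4.
Phys/T1 (19): +35 ; 80 left.
Bio T1 at 17: fill all 50 ; 30 left.
Chem/T1 (12): +30 ; 0 left.
Total = 19×35 + 17×50 + 12×30 = 1875.

1875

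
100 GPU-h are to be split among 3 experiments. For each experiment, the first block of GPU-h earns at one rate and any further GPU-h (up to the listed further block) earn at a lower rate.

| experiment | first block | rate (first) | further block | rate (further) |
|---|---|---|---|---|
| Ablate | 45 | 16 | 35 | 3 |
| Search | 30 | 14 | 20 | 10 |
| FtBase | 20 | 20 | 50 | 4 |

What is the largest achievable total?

Rank every tier by rate: FtBase/first 20 > Ablate/first 16 > Search/first 14 > Search/second 10 > FtBase/second 4 > Ablate/second 3.
FtBase/first (20): +20 ; 80 left.
Ablate first at 16: fill all 45 ; 35 left.
Search first at 14: fill all 30 ; 5 left.
Search second at 10: only 5 left, fill 5.
Total = 20×20 + 16×45 + 14×30 + 10×5 = 1590.

1590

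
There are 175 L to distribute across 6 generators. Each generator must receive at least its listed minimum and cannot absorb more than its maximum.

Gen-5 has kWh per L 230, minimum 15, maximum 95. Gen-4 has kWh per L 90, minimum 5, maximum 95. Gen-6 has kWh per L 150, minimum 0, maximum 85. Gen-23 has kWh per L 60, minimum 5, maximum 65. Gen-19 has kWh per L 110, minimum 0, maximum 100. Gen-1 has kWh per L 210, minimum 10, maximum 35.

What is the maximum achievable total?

Meeting every minimum uses 15+5+0+5+0+10 = 35 L, leaving 140.
Highest kWh per L first: Gen-5 230 > Gen-1 210 > Gen-6 150 > Gen-19 110 > Gen-4 90 > Gen-23 60.
Give Gen-5 80 more to hit its cap of 95 → 60 left.
Gen-1 takes 25 more to reach its cap of 35 → 35 left.
Only 35 left; Gen-6 takes them to reach 35.
Total = 230×95 + 90×5 + 150×35 + 60×5 + 210×35 = 35200.

35200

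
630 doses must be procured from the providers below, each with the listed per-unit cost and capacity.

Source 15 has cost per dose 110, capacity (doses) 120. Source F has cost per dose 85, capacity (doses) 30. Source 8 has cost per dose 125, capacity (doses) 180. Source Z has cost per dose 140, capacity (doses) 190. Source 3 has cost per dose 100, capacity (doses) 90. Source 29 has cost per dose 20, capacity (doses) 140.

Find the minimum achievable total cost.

Cheapest first:
Source 29 at 20: take all 140 doses ; 490 still needed.
Take 30 from Source F at 85 ; need 460 more.
Source 3 (100): use full 90 ; 370 doses to go.
Source 15 (110): use full 120 ; 250 doses to go.
Source 8 (125): use full 180 ; 70 doses to go.
Source Z (140): take the remaining 70 ; done.
Cost = 140×20 + 30×85 + 90×100 + 120×110 + 180×125 + 70×140 = 59850.

59850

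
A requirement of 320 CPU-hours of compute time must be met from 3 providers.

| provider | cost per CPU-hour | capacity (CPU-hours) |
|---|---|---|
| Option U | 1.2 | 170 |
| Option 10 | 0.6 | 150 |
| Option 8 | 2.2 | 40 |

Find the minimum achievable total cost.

294

Use providers in increasing cost order.
Option 10 at 0.6: take all 150 CPU-hours — 170 still needed.
Option U at 1.2: take all 170 CPU-hours — 0 still needed.
Option 8: unused.
Cost = 150×0.6 + 170×1.2 = 294.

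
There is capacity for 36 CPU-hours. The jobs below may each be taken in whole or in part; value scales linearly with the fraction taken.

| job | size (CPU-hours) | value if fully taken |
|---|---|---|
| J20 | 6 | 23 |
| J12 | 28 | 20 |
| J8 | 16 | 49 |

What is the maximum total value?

Rank by value-to-size ratio: J20 23/6≈3.83, J8 49/16≈3.06, J12 20/28≈0.714.
J20: take in full, 6 CPU-hours for value 23 → 30 left.
All 16 CPU-hours of J8 fit (value 49) → 14 remain.
Fill the last 14 CPU-hours with part of J12: 14/28 of it earns 10.
Total value = 82.

82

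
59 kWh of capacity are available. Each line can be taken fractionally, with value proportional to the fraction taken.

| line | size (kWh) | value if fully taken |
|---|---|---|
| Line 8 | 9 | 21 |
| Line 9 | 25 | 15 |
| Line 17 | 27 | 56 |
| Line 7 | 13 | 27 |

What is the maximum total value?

110

Best value per unit of size first: Line 8 21/9≈2.33, Line 7 27/13≈2.08, Line 17 56/27≈2.07, Line 9 15/25≈0.6.
Take all of Line 8 (9 kWh, value 21) — 50 kWh left.
Line 7: take in full, 13 kWh for value 27 — 37 left.
Line 17: take in full, 27 kWh for value 56 — 10 left.
Only 10 kWh remain; take 10/25 of Line 9 for value 15×10/25 = 6.
Total value = 110.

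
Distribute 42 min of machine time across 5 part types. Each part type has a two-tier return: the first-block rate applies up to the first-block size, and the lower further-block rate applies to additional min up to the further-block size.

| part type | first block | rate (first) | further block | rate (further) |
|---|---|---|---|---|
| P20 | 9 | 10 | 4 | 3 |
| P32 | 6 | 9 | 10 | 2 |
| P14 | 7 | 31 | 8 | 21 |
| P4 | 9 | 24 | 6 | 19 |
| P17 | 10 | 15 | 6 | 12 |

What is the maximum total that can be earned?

Rank every tier by rate: P14/tier1 31 > P4/tier1 24 > P14/tier2 21 > P4/tier2 19 > P17/tier1 15 > P17/tier2 12 > P20/tier1 10 > P32/tier1 9 > P20/tier2 3 > P32/tier2 2.
P14 tier1 at 31: fill all 7 ; 35 left.
P4/tier1 (24): +9 ; 26 left.
P14/tier2 (21): +8 ; 18 left.
P4 tier2 at 19: fill all 6 ; 12 left.
P17 tier1 at 15: fill all 10 ; 2 left.
P17/tier2: +2 of 6 at 12; pool empty.
Total = 31×7 + 24×9 + 21×8 + 19×6 + 15×10 + 12×2 = 889.

889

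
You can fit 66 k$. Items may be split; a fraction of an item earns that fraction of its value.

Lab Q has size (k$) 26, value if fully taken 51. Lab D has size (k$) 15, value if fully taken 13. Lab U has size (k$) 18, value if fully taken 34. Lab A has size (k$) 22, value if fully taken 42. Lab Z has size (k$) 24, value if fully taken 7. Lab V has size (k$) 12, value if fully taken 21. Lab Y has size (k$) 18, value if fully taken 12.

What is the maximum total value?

127

Sort by value density: Lab Q 51/26≈1.96, Lab A 42/22≈1.91, Lab U 34/18≈1.89, Lab V 21/12≈1.75, Lab D 13/15≈0.867, Lab Y 12/18≈0.667, Lab Z 7/24≈0.292.
All 26 k$ of Lab Q fit (value 51) ; 40 remain.
Take all of Lab A (22 k$, value 42) ; 18 k$ left.
Lab U: take in full, 18 k$ for value 34 ; 0 left.
Total value = 127.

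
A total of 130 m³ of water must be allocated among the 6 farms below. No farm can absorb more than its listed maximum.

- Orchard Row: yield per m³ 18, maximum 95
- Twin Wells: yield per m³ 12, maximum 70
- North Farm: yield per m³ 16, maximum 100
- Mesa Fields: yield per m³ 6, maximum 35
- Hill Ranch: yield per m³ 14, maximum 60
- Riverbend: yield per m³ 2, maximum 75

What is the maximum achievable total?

Rank by yield per m³: Orchard Row 18 > North Farm 16 > Hill Ranch 14 > Twin Wells 12 > Mesa Fields 6 > Riverbend 2.
Give Orchard Row 95 to hit its cap of 95 ; 35 left.
North Farm has room for 100 but only 35 remain, so it gets 35.
Total = 18×95 + 16×35 = 2270.

2270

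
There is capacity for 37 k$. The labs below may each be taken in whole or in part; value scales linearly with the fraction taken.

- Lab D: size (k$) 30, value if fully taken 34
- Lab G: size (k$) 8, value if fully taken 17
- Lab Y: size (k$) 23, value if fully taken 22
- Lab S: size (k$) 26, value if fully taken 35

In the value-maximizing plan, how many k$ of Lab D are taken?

3

Best value per unit of size first: Lab G 17/8≈2.12, Lab S 35/26≈1.35, Lab D 34/30≈1.13, Lab Y 22/23≈0.957.
Take all of Lab G (8 k$, value 17) ; 29 k$ left.
Lab S: take in full, 26 k$ for value 35 ; 3 left.
Only 3 k$ remain; take 3/30 of Lab D for value 34×3/30 = 3.4.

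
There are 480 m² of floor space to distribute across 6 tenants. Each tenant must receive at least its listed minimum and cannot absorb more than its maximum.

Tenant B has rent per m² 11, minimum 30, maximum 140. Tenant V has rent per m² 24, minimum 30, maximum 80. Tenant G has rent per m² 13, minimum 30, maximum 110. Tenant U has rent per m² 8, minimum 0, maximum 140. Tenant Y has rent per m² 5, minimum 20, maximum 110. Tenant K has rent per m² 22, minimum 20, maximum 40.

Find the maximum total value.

6590

Meeting every minimum uses 30+30+30+0+20+20 = 130 m², leaving 350.
Order the tenants by rent per m²: Tenant V 24 > Tenant K 22 > Tenant G 13 > Tenant B 11 > Tenant U 8 > Tenant Y 5.
Tenant V: +50 to 80 (cap) ; 300 left.
Give Tenant K 20 more to hit its cap of 40 ; 280 left.
Tenant G: +80 to 110 (cap) ; 200 left.
Give Tenant B 110 more to hit its cap of 140 ; 90 left.
Tenant U: +90 (room for 140) → 90. Pool exhausted.
Total = 11×140 + 24×80 + 13×110 + 8×90 + 5×20 + 22×40 = 6590.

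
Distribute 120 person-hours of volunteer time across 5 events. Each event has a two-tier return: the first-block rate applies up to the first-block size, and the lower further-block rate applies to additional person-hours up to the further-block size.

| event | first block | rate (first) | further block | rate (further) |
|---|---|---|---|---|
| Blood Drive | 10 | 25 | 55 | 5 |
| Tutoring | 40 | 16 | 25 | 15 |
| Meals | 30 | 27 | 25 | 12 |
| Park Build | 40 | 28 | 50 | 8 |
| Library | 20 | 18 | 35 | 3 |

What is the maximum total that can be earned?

Treat each block as its own option and order by rate: Park Build/T1 28 > Meals/T1 27 > Blood Drive/T1 25 > Library/T1 18 > Tutoring/T1 16 > Tutoring/T2 15 > Meals/T2 12 > Park Build/T2 8 > Blood Drive/T2 5 > Library/T2 3.
Park Build T1 at 28: fill all 40 → 80 left.
Meals/T1 (27): +30 → 50 left.
Blood Drive T1 at 25: fill all 10 → 40 left.
Library T1 at 18: fill all 20 → 20 left.
Tutoring T1 at 16: only 20 left, fill 20.
Total = 28×40 + 27×30 + 25×10 + 18×20 + 16×20 = 2860.

2860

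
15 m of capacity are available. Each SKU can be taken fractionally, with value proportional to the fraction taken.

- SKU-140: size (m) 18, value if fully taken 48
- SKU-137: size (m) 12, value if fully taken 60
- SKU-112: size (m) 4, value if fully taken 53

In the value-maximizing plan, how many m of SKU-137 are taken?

Sort by value density: SKU-112 53/4≈13.2, SKU-137 60/12≈5, SKU-140 48/18≈2.67.
Take all of SKU-112 (4 m, value 53) ; 11 m left.
Fill the last 11 m with part of SKU-137: 11/12 of it earns 55.

11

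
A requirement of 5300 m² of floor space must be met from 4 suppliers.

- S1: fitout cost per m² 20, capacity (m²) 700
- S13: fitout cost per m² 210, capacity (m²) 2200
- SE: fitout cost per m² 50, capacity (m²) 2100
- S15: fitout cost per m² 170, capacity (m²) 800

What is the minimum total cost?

Cheapest first:
S1 at 20: take all 700 m² → 4600 still needed.
SE (50): use full 2100 → 2500 m² to go.
Take 800 from S15 at 170 → need 1700 more.
S13 (210): take the remaining 1700 → done.
Cost = 700×20 + 2100×50 + 800×170 + 1700×210 = 612000.

612000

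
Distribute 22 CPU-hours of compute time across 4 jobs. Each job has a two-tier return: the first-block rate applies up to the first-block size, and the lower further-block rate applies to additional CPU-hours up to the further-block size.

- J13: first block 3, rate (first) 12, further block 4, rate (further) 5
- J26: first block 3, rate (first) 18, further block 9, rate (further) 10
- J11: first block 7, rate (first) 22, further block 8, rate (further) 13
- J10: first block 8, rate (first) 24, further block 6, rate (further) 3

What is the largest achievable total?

452

Treat each block as its own option and order by rate: J10/tier1 24 > J11/tier1 22 > J26/tier1 18 > J11/tier2 13 > J13/tier1 12 > J26/tier2 10 > J13/tier2 5 > J10/tier2 3.
J10/tier1 (24): +8 ; 14 left.
J11 tier1 at 22: fill all 7 ; 7 left.
Fill J26 tier1 block (3 at 18) ; 4 left.
4 remain; put them into J11 tier2 at 13.
Total = 24×8 + 22×7 + 18×3 + 13×4 = 452.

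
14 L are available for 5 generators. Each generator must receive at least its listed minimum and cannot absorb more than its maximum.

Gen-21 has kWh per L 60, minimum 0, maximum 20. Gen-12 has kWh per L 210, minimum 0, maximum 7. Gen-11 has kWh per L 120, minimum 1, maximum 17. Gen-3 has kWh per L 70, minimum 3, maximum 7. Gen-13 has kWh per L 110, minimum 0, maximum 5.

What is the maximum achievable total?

Meeting every minimum uses 0+0+1+3+0 = 4 L, leaving 10.
Order the generators by kWh per L: Gen-12 210 > Gen-11 120 > Gen-13 110 > Gen-3 70 > Gen-21 60.
Gen-12 takes 7 more to reach its cap of 7 ; 3 left.
Gen-11 has room for 16 more but only 3 remain, so it gets 4.
Total = 210×7 + 120×4 + 70×3 = 2160.

2160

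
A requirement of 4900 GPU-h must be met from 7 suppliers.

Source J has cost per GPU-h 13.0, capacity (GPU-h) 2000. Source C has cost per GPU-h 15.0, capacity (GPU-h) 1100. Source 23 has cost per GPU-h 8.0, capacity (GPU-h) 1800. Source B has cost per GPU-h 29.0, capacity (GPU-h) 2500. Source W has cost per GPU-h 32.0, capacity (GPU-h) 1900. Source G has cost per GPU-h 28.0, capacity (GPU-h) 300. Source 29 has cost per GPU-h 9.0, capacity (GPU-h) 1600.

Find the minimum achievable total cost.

48300

Cheapest first:
Source 23 at 8.0: take all 1800 GPU-h — 3100 still needed.
Source 29 (9.0): use full 1600 — 1500 GPU-h to go.
Source J (13.0): take the remaining 1500 — done.
Source C, Source G, Source B, Source W: unused.
Cost = 1800×8.0 + 1600×9.0 + 1500×13.0 = 48300.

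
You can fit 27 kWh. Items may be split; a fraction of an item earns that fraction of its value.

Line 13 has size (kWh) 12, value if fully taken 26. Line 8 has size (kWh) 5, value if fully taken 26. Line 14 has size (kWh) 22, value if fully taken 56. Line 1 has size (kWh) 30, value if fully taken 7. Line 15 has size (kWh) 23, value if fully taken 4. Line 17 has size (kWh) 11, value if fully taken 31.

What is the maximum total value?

Rank by value-to-size ratio: Line 8 26/5≈5.2, Line 17 31/11≈2.82, Line 14 56/22≈2.55, Line 13 26/12≈2.17, Line 1 7/30≈0.233, Line 15 4/23≈0.174.
Take all of Line 8 (5 kWh, value 26) → 22 kWh left.
Line 17: take in full, 11 kWh for value 31 → 11 left.
Only 11 kWh remain; take 11/22 of Line 14 for value 56×11/22 = 28.
Total value = 85.

85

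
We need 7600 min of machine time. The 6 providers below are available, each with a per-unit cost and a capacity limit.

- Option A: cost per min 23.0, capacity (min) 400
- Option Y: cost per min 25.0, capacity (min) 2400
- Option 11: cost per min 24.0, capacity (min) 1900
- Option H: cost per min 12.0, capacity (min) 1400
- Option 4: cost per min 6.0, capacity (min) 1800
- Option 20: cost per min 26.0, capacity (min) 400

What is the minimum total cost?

Fill from the cheapest provider first.
Take 1800 from Option 4 at 6.0 → need 5800 more.
Option H at 12.0: take all 1400 min → 4400 still needed.
Take 400 from Option A at 23.0 → need 4000 more.
Option 11 at 24.0: take all 1900 min → 2100 still needed.
Option Y (25.0): take the remaining 2100 → done.
Option 20: unused.
Cost = 1800×6.0 + 1400×12.0 + 400×23.0 + 1900×24.0 + 2100×25.0 = 134900.

134900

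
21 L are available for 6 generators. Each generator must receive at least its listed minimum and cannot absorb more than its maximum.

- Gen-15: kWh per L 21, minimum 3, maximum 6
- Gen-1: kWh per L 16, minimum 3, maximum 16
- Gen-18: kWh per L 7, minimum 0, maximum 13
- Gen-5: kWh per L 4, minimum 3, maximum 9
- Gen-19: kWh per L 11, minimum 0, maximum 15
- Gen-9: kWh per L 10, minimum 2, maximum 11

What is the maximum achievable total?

318

Meeting every minimum uses 3+3+0+3+0+2 = 11 L, leaving 10.
Order the generators by kWh per L: Gen-15 21 > Gen-1 16 > Gen-19 11 > Gen-9 10 > Gen-18 7 > Gen-5 4.
Give Gen-15 3 more to hit its cap of 6 ; 7 left.
Gen-1: +7 (room for 13) → 10. Pool exhausted.
Total = 21×6 + 16×10 + 4×3 + 10×2 = 318.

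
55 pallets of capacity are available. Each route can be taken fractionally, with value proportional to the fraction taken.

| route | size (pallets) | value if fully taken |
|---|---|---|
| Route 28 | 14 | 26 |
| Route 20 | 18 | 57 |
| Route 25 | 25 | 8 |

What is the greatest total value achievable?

90.36

Best value per unit of size first: Route 20 57/18≈3.17, Route 28 26/14≈1.86, Route 25 8/25≈0.32.
All 18 pallets of Route 20 fit (value 57) ; 37 remain.
Route 28: take in full, 14 pallets for value 26 ; 23 left.
Fill the last 23 pallets with part of Route 25: 23/25 of it earns 7.36.
Total value = 90.36.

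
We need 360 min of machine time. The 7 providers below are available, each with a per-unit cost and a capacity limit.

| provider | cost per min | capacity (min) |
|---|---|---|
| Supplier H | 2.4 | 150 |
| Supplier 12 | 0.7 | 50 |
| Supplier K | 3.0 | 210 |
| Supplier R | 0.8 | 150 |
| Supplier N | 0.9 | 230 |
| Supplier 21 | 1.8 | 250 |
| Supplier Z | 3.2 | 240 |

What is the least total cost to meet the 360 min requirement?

Use providers in increasing cost order.
Take 50 from Supplier 12 at 0.7 — need 310 more.
Supplier R (0.8): use full 150 — 160 min to go.
Supplier N (0.9): take the remaining 160 — done.
Supplier 21, Supplier H, Supplier K, Supplier Z: unused.
Cost = 50×0.7 + 150×0.8 + 160×0.9 = 299.

299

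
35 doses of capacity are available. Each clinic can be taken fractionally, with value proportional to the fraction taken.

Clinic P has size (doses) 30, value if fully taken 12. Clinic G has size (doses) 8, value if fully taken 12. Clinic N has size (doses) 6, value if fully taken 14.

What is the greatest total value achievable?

34.4

Rank by value-to-size ratio: Clinic N 14/6≈2.33, Clinic G 12/8≈1.5, Clinic P 12/30≈0.4.
Clinic N: take in full, 6 doses for value 14 ; 29 left.
All 8 doses of Clinic G fit (value 12) ; 21 remain.
21 doses left: a 21/30 share of Clinic P gives 12×21/30 = 8.4.
Total value = 34.4.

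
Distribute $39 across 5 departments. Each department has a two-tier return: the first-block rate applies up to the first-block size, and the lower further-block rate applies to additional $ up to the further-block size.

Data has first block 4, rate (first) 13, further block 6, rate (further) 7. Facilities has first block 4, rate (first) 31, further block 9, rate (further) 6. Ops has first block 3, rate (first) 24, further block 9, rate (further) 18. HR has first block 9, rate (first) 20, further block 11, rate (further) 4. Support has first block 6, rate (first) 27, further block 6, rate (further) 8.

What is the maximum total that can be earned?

784

Order all 10 blocks by rate: Facilities/tier1 31 > Support/tier1 27 > Ops/tier1 24 > HR/tier1 20 > Ops/tier2 18 > Data/tier1 13 > Support/tier2 8 > Data/tier2 7 > Facilities/tier2 6 > HR/tier2 4.
Fill Facilities tier1 block (4 at 31) → 35 left.
Fill Support tier1 block (6 at 27) → 29 left.
Ops tier1 at 24: fill all 3 → 26 left.
HR/tier1 (20): +9 → 17 left.
Ops/tier2 (18): +9 → 8 left.
Data/tier1 (13): +4 → 4 left.
Support tier2 at 8: only 4 left, fill 4.
Total = 31×4 + 27×6 + 24×3 + 20×9 + 18×9 + 13×4 + 8×4 = 784.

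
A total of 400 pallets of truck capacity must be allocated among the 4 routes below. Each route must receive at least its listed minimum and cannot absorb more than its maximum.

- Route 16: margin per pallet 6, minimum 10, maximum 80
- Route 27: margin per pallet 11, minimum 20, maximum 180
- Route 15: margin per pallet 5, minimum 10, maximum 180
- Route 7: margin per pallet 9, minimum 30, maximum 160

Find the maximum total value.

Meeting every minimum uses 10+20+10+30 = 70 pallets, leaving 330.
Rank by margin per pallet: Route 27 11 > Route 7 9 > Route 16 6 > Route 15 5.
Route 27 takes 160 more to reach its cap of 180 ; 170 left.
Route 7: +130 to 160 (cap) ; 40 left.
Only 40 left; Route 16 takes them to reach 50.
Total = 6×50 + 11×180 + 5×10 + 9×160 = 3770.

3770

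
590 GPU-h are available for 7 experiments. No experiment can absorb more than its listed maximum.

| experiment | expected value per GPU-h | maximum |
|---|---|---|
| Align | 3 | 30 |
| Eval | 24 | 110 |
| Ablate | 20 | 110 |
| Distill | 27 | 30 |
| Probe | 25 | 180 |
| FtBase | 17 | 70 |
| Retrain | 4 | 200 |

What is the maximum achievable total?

Rank by expected value per GPU-h: Distill 27 > Probe 25 > Eval 24 > Ablate 20 > FtBase 17 > Retrain 4 > Align 3.
Distill: +30 to 30 (cap) → 560 left.
Probe: +180 to 180 (cap) → 380 left.
Give Eval 110 to hit its cap of 110 → 270 left.
Ablate: +110 to 110 (cap) → 160 left.
FtBase: +70 to 70 (cap) → 90 left.
Retrain has room for 200 but only 90 remain, so it gets 90.
Total = 24×110 + 20×110 + 27×30 + 25×180 + 17×70 + 4×90 = 11700.

11700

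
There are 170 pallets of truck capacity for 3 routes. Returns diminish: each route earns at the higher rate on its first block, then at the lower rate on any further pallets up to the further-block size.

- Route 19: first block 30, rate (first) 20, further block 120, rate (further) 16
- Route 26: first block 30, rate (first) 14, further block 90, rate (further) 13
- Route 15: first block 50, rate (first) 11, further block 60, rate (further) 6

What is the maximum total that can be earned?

2800

Order all 6 blocks by rate: Route 19/tier1 20 > Route 19/tier2 16 > Route 26/tier1 14 > Route 26/tier2 13 > Route 15/tier1 11 > Route 15/tier2 6.
Route 19 tier1 at 20: fill all 30 — 140 left.
Route 19/tier2 (16): +120 — 20 left.
Route 26/tier1: +20 of 30 at 14; pool empty.
Total = 20×30 + 16×120 + 14×20 = 2800.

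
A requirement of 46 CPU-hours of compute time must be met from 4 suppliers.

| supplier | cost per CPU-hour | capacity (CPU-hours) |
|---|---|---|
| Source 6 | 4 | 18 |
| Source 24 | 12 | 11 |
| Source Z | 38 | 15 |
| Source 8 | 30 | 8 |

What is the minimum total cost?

Use suppliers in increasing cost order.
Source 6 at 4: take all 18 CPU-hours — 28 still needed.
Source 24 at 12: take all 11 CPU-hours — 17 still needed.
Source 8 at 30: take all 8 CPU-hours — 9 still needed.
Source Z at 38: take 9 of its 15 — requirement met.
Cost = 18×4 + 11×12 + 8×30 + 9×38 = 786.

786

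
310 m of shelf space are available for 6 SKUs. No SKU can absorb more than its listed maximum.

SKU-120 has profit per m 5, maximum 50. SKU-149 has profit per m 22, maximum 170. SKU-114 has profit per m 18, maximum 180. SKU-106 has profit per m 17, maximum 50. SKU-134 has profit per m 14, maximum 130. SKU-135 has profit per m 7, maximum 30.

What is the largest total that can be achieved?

Highest profit per m first: SKU-149 22 > SKU-114 18 > SKU-106 17 > SKU-134 14 > SKU-135 7 > SKU-120 5.
SKU-149: +170 to 170 (cap) — 140 left.
SKU-114 has room for 180 but only 140 remain, so it gets 140.
Total = 22×170 + 18×140 = 6260.

6260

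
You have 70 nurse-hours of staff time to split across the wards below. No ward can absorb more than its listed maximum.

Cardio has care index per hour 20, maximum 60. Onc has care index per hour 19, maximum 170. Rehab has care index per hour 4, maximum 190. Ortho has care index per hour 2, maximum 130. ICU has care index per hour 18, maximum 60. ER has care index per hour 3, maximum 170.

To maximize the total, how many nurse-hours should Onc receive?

Rank by care index per hour: Cardio 20 > Onc 19 > ICU 18 > Rehab 4 > ER 3 > Ortho 2.
Give Cardio 60 to hit its cap of 60 ; 10 left.
Only 10 left; Onc takes them to reach 10.

10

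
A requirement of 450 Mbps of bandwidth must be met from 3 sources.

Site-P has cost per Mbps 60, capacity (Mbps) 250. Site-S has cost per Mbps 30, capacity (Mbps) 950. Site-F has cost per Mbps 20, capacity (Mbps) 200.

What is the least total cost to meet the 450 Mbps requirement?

11500

Use sources in increasing cost order.
Take 200 from Site-F at 20 → need 250 more.
Take 250 from Site-S at 30 to finish.
Site-P: unused.
Cost = 200×20 + 250×30 = 11500.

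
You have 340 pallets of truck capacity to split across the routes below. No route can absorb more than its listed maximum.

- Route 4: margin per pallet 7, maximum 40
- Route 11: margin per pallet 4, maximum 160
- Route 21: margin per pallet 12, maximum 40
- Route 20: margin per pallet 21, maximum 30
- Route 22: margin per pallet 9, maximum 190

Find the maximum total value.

3260

Order the routes by margin per pallet: Route 20 21 > Route 21 12 > Route 22 9 > Route 4 7 > Route 11 4.
Route 20: +30 to 30 (cap) → 310 left.
Route 21: +40 to 40 (cap) → 270 left.
Route 22: +190 to 190 (cap) → 80 left.
Route 4: +40 to 40 (cap) → 40 left.
Route 11: +40 (room for 160) → 40. Pool exhausted.
Total = 7×40 + 4×40 + 12×40 + 21×30 + 9×190 = 3260.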